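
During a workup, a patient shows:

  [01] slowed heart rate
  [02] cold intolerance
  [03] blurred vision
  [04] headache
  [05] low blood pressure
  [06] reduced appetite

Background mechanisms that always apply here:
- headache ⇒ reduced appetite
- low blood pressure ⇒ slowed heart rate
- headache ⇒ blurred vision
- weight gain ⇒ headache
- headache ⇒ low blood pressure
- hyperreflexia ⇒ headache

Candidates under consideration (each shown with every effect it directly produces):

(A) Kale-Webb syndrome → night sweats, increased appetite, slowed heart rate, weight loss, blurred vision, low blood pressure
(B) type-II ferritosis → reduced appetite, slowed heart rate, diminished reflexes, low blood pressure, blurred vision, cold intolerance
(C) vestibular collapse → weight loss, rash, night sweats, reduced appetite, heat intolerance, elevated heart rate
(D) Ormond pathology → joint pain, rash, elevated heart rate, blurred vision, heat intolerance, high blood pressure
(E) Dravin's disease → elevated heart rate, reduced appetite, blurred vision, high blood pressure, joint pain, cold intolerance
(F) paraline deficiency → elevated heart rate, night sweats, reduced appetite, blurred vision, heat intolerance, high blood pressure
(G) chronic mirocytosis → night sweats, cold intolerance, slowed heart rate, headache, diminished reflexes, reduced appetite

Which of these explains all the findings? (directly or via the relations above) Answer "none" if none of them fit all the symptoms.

G

Per-candidate check:
(A) Kale-Webb syndrome — slowed heart rate ✓; cold intolerance ✗; blurred vision ✓; headache ✗; low blood pressure ✓; reduced appetite ✗
(B) type-II ferritosis — does not account for headache
(C) vestibular collapse — slowed heart rate ✗; cold intolerance ✗; blurred vision ✗; headache ✗; low blood pressure ✗; reduced appetite ✓
(D) Ormond pathology — slowed heart rate ✗; cold intolerance ✗; blurred vision ✓; headache ✗; low blood pressure ✗; reduced appetite ✗
(E) Dravin's disease — slowed heart rate ✗; cold intolerance ✓; blurred vision ✓; headache ✗; low blood pressure ✗; reduced appetite ✓
(F) paraline deficiency — slowed heart rate ✗; cold intolerance ✗; blurred vision ✓; headache ✗; low blood pressure ✗; reduced appetite ✓
(G) chronic mirocytosis — slowed heart rate ✓; cold intolerance ✓; blurred vision ✓ (by headache → blurred vision); headache ✓; low blood pressure ✓ (by headache → low blood pressure); reduced appetite ✓
(G) is the only candidate with no mismatches.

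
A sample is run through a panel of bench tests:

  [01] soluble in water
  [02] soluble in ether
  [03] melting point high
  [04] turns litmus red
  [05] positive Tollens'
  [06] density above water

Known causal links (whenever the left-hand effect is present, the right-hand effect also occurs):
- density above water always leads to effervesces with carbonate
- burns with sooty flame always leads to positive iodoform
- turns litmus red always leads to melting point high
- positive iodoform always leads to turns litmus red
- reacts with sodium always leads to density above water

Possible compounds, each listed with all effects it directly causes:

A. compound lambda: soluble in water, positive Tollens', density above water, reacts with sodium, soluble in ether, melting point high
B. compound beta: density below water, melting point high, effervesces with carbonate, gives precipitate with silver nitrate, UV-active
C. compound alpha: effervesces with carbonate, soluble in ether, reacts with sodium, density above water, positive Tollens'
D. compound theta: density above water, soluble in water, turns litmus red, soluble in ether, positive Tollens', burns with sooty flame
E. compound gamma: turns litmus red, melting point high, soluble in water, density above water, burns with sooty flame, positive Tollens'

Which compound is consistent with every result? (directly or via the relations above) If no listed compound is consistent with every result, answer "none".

D

For each candidate, compare predicted effects to what was observed:
(A) compound lambda — does not account for turns litmus red
(B) compound beta — soluble in water NO; soluble in ether NO; melting point high yes; turns litmus red NO; positive Tollens' NO; density above water NO
(C) compound alpha — soluble in water NO; soluble in ether yes; melting point high NO; turns litmus red NO; positive Tollens' yes; density above water yes
(D) compound theta — soluble in water yes; soluble in ether yes; melting point high yes (by turns litmus red → melting point high); turns litmus red yes; positive Tollens' yes; density above water yes
(E) compound gamma — does not account for soluble in ether
(D) is the only candidate with no mismatches.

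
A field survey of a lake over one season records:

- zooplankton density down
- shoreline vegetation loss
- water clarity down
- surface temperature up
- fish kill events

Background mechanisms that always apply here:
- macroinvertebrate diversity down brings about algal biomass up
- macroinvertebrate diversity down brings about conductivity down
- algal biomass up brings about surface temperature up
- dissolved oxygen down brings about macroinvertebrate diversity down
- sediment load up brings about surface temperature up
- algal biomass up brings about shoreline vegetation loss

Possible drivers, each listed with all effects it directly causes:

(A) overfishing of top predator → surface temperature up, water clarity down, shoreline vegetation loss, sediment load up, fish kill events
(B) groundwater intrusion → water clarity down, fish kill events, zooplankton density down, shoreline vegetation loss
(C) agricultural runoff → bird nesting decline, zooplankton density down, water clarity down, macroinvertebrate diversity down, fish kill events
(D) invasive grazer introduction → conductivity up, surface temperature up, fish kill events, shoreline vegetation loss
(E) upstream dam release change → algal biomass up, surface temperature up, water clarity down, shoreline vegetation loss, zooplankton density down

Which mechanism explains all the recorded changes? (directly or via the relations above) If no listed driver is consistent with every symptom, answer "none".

For each candidate, compare predicted effects to what was observed:
(A) overfishing of top predator — does not account for zooplankton density down
(B) groundwater intrusion — zooplankton density down ✓; shoreline vegetation loss ✓; water clarity down ✓; surface temperature up ✗; fish kill events ✓
(C) agricultural runoff — zooplankton density down ✓; shoreline vegetation loss ✓ (by macroinvertebrate diversity down → algal biomass up → shoreline vegetation loss); water clarity down ✓; surface temperature up ✓ (by macroinvertebrate diversity down → algal biomass up → surface temperature up); fish kill events ✓
(D) invasive grazer introduction — zooplankton density down ✗; shoreline vegetation loss ✓; water clarity down ✗; surface temperature up ✓; fish kill events ✓
(E) upstream dam release change — zooplankton density down ✓; shoreline vegetation loss ✓; water clarity down ✓; surface temperature up ✓; fish kill events ✗
(C) is the only candidate with no mismatches.

C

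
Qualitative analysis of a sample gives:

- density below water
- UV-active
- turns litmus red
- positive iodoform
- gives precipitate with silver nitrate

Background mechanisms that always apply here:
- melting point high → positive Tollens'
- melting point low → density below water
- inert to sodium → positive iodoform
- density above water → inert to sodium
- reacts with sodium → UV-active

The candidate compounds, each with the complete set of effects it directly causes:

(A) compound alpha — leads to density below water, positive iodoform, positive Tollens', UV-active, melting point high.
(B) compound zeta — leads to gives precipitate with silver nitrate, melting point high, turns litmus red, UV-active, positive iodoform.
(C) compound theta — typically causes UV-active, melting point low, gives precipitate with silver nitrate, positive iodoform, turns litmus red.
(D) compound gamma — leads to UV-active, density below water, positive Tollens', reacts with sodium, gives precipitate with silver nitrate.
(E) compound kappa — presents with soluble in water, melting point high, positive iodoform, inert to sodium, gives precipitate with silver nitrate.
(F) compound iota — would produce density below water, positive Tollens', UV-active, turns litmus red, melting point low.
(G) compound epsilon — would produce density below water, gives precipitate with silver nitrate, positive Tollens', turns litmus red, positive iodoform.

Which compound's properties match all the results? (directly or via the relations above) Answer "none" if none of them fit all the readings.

C

Per-candidate check:
(A) compound alpha — does not account for turns litmus red, gives precipitate with silver nitrate
(B) compound zeta — does not account for density below water
(C) compound theta — accounts for every observation (density below water via melting point low → density below water)
(D) compound gamma — density below water +; UV-active +; turns litmus red -; positive iodoform -; gives precipitate with silver nitrate +
(E) compound kappa — does not account for density below water, UV-active, turns litmus red
(F) compound iota — does not account for positive iodoform, gives precipitate with silver nitrate
(G) compound epsilon — density below water +; UV-active -; turns litmus red +; positive iodoform +; gives precipitate with silver nitrate +
(C) alone accounts for all the evidence.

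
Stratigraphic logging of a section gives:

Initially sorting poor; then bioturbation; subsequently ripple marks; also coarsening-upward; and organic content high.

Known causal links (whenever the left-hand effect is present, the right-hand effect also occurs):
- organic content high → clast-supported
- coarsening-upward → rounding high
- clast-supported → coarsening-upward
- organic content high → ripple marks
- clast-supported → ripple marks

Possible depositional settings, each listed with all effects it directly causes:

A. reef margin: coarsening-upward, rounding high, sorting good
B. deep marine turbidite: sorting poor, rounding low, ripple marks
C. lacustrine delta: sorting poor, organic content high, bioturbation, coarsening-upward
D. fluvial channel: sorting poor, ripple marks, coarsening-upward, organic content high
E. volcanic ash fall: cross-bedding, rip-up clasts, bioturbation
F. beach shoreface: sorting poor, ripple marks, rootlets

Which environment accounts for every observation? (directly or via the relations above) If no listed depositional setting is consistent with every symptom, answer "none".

C

For each candidate, compare predicted effects to what was observed:
(A) reef margin — sorting poor -; bioturbation -; ripple marks -; coarsening-upward +; organic content high -
(B) deep marine turbidite — does not account for bioturbation, coarsening-upward, organic content high
(C) lacustrine delta — sorting poor +; bioturbation +; ripple marks + (by organic content high → ripple marks); coarsening-upward +; organic content high +
(D) fluvial channel — does not account for bioturbation
(E) volcanic ash fall — does not account for sorting poor, ripple marks, coarsening-upward, organic content high
(F) beach shoreface — sorting poor +; bioturbation -; ripple marks +; coarsening-upward -; organic content high -
(C) alone accounts for all the evidence.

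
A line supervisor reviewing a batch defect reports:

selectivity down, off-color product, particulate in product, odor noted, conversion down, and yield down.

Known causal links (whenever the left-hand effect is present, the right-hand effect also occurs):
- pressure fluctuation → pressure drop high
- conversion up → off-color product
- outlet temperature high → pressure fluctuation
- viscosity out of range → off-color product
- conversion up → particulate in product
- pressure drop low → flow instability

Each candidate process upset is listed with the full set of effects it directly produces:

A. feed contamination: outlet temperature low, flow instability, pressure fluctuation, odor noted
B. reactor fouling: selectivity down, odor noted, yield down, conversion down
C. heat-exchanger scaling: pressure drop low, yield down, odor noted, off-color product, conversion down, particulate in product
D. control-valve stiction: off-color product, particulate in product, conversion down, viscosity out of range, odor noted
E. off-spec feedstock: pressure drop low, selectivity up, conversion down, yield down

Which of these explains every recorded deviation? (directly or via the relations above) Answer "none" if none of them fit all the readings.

none

Checking each candidate against the observations:
(A) feed contamination — selectivity down -; off-color product -; particulate in product -; odor noted +; conversion down -; yield down -
(B) reactor fouling — selectivity down +; off-color product -; particulate in product -; odor noted +; conversion down +; yield down +
(C) heat-exchanger scaling — does not account for selectivity down
(D) control-valve stiction — does not account for selectivity down, yield down
(E) off-spec feedstock — selectivity down -; off-color product -; particulate in product -; odor noted -; conversion down +; yield down +
No candidate is consistent with all observations.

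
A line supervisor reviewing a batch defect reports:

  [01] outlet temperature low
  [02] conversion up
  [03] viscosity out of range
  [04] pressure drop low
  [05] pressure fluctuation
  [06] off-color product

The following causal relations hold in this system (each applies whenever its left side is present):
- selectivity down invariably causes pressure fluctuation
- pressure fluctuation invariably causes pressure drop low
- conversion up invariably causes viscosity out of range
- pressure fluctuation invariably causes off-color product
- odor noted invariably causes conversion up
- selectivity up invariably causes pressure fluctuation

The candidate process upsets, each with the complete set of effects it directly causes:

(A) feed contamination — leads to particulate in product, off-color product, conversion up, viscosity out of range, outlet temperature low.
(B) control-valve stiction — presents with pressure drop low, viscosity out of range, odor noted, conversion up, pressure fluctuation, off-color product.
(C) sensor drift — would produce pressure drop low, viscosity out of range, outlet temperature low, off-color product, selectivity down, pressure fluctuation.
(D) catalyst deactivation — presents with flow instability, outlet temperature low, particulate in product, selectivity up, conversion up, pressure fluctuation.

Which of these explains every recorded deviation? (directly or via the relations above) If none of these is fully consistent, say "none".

For each candidate, compare predicted effects to what was observed:
(A) feed contamination — does not account for pressure drop low, pressure fluctuation
(B) control-valve stiction — does not account for outlet temperature low
(C) sensor drift — does not account for conversion up
(D) catalyst deactivation — accounts for every observation (viscosity out of range through conversion up → viscosity out of range)
(D) is the only candidate with no mismatches.

D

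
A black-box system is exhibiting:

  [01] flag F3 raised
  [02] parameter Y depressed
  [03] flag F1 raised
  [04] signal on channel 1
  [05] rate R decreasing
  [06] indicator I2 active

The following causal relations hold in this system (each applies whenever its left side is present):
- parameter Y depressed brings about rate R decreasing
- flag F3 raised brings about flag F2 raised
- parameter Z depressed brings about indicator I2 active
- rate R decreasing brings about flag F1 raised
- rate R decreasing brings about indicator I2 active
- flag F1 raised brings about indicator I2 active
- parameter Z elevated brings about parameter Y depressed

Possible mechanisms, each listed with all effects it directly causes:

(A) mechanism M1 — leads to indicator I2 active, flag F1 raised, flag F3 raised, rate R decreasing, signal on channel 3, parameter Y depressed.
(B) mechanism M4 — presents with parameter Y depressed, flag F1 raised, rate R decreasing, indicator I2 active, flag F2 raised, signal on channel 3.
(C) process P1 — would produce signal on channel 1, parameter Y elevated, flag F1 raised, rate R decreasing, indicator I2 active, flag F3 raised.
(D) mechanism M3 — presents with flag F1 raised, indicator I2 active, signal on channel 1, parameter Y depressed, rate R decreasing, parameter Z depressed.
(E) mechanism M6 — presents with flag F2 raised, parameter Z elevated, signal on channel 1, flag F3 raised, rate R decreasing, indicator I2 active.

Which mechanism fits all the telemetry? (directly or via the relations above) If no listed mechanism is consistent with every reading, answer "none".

E

Checking each candidate against the observations:
(A) mechanism M1 — flag F3 raised +; parameter Y depressed +; flag F1 raised +; signal on channel 1 -; rate R decreasing +; indicator I2 active +
(B) mechanism M4 — flag F3 raised -; parameter Y depressed +; flag F1 raised +; signal on channel 1 -; rate R decreasing +; indicator I2 active +
(C) process P1 — flag F3 raised +; parameter Y depressed -; flag F1 raised +; signal on channel 1 +; rate R decreasing +; indicator I2 active +
(D) mechanism M3 — flag F3 raised -; parameter Y depressed +; flag F1 raised +; signal on channel 1 +; rate R decreasing +; indicator I2 active +
(E) mechanism M6 — flag F3 raised +; parameter Y depressed + (through parameter Z elevated → parameter Y depressed); flag F1 raised + (through rate R decreasing → flag F1 raised); signal on channel 1 +; rate R decreasing +; indicator I2 active +
(E) is the only candidate with no mismatches.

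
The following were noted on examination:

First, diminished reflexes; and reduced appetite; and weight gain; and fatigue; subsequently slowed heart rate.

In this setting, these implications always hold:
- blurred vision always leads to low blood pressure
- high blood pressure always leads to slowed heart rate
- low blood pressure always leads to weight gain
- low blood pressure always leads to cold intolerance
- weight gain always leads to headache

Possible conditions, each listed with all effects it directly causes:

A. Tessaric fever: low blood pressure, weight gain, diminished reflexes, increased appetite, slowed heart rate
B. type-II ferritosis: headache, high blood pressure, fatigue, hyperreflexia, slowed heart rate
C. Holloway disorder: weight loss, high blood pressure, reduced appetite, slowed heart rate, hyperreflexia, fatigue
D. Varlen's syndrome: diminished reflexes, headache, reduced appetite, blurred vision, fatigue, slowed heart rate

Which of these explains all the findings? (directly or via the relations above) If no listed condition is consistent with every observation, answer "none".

Checking each candidate against the observations:
(A) Tessaric fever — diminished reflexes ✓; reduced appetite ✗; weight gain ✓; fatigue ✗; slowed heart rate ✓
(B) type-II ferritosis — diminished reflexes ✗; reduced appetite ✗; weight gain ✗; fatigue ✓; slowed heart rate ✓
(C) Holloway disorder — fails on diminished reflexes, weight gain (predicts hyperreflexia, not diminished reflexes; predicts weight loss, not weight gain)
(D) Varlen's syndrome — accounts for every observation (weight gain through blurred vision → low blood pressure → weight gain)
(D) is the only candidate with no mismatches.

D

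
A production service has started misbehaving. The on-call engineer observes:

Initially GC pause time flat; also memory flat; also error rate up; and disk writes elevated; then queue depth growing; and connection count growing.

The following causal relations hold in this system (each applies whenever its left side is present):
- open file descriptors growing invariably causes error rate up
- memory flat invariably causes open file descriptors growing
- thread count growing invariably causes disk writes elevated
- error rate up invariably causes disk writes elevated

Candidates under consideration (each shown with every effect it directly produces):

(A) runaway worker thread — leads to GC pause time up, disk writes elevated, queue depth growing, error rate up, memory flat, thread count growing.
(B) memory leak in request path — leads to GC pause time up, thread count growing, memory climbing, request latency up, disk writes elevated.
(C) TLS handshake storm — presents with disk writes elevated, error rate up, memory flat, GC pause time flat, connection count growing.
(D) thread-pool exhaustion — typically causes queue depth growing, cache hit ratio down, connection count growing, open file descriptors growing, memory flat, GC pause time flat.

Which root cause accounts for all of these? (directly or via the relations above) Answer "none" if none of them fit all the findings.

Per-candidate check:
(A) runaway worker thread — fails on GC pause time flat, connection count growing (predicts GC pause time up, not GC pause time flat)
(B) memory leak in request path — fails on GC pause time flat, memory flat, error rate up, queue depth growing, connection count growing (predicts GC pause time up, not GC pause time flat; predicts memory climbing, not memory flat)
(C) TLS handshake storm — GC pause time flat match; memory flat match; error rate up match; disk writes elevated match; queue depth growing miss; connection count growing match
(D) thread-pool exhaustion — GC pause time flat match; memory flat match; error rate up match (by open file descriptors growing → error rate up); disk writes elevated match (by open file descriptors growing → error rate up → disk writes elevated); queue depth growing match; connection count growing match
Only (D) is consistent with every observation.

D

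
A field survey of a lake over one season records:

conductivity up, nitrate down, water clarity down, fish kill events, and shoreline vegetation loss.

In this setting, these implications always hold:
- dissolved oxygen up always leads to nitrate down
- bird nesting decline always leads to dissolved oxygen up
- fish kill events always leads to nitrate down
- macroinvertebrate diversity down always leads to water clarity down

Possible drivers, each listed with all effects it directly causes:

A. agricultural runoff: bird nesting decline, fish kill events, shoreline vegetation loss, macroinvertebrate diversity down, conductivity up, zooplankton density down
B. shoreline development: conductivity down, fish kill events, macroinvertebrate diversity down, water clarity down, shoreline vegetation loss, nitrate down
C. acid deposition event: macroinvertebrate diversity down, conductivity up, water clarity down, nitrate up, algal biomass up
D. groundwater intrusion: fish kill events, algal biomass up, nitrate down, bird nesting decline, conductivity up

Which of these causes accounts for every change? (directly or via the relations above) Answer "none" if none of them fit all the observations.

Per-candidate check:
(A) agricultural runoff — conductivity up ✓; nitrate down ✓ (through fish kill events → nitrate down); water clarity down ✓ (through macroinvertebrate diversity down → water clarity down); fish kill events ✓; shoreline vegetation loss ✓
(B) shoreline development — fails on conductivity up (predicts conductivity down, not conductivity up)
(C) acid deposition event — conductivity up ✓; nitrate down ✗; water clarity down ✓; fish kill events ✗; shoreline vegetation loss ✗
(D) groundwater intrusion — conductivity up ✓; nitrate down ✓; water clarity down ✗; fish kill events ✓; shoreline vegetation loss ✗
Only (A) is consistent with every observation.

A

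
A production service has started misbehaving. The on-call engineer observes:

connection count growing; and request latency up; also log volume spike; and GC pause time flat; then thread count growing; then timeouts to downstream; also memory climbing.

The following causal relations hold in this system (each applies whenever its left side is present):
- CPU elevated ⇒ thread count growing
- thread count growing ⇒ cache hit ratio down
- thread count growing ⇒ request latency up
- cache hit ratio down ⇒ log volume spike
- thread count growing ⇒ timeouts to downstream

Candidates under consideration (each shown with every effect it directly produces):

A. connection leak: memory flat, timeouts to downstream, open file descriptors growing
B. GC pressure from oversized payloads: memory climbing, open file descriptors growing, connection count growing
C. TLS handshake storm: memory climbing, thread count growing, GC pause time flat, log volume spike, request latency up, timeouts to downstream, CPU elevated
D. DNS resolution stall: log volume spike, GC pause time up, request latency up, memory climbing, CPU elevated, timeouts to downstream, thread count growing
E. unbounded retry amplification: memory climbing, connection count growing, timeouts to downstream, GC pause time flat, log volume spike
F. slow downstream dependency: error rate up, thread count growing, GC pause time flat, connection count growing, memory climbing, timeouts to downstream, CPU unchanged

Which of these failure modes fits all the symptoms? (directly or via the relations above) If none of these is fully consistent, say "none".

Checking each candidate against the observations:
(A) connection leak — fails on connection count growing, request latency up, log volume spike, GC pause time flat, thread count growing, memory climbing (predicts memory flat, not memory climbing)
(B) GC pressure from oversized payloads — connection count growing match; request latency up miss; log volume spike miss; GC pause time flat miss; thread count growing miss; timeouts to downstream miss; memory climbing match
(C) TLS handshake storm — connection count growing miss; request latency up match; log volume spike match; GC pause time flat match; thread count growing match; timeouts to downstream match; memory climbing match
(D) DNS resolution stall — connection count growing miss; request latency up match; log volume spike match; GC pause time flat miss; thread count growing match; timeouts to downstream match; memory climbing match
(E) unbounded retry amplification — connection count growing match; request latency up miss; log volume spike match; GC pause time flat match; thread count growing miss; timeouts to downstream match; memory climbing match
(F) slow downstream dependency — connection count growing match; request latency up match (via thread count growing → request latency up); log volume spike match (via thread count growing → cache hit ratio down → log volume spike); GC pause time flat match; thread count growing match; timeouts to downstream match; memory climbing match
(F) is the only candidate with no mismatches.

F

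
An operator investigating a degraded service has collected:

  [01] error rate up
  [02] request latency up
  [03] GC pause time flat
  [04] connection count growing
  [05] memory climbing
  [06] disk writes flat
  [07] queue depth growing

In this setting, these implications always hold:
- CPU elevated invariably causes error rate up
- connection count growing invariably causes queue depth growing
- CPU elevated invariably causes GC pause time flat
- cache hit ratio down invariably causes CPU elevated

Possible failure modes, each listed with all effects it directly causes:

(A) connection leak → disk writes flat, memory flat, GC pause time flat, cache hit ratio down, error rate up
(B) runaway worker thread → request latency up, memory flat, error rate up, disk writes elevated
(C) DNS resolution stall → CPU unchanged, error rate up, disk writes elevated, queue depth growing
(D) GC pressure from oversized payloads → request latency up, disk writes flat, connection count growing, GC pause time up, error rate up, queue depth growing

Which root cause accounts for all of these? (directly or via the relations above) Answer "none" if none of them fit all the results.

Testing each hypothesis:
(A) connection leak — fails on request latency up, connection count growing, memory climbing, queue depth growing (predicts memory flat, not memory climbing)
(B) runaway worker thread — error rate up yes; request latency up yes; GC pause time flat NO; connection count growing NO; memory climbing NO; disk writes flat NO; queue depth growing NO
(C) DNS resolution stall — error rate up yes; request latency up NO; GC pause time flat NO; connection count growing NO; memory climbing NO; disk writes flat NO; queue depth growing yes
(D) GC pressure from oversized payloads — fails on GC pause time flat, memory climbing (predicts GC pause time up, not GC pause time flat)
No candidate is consistent with all observations.

none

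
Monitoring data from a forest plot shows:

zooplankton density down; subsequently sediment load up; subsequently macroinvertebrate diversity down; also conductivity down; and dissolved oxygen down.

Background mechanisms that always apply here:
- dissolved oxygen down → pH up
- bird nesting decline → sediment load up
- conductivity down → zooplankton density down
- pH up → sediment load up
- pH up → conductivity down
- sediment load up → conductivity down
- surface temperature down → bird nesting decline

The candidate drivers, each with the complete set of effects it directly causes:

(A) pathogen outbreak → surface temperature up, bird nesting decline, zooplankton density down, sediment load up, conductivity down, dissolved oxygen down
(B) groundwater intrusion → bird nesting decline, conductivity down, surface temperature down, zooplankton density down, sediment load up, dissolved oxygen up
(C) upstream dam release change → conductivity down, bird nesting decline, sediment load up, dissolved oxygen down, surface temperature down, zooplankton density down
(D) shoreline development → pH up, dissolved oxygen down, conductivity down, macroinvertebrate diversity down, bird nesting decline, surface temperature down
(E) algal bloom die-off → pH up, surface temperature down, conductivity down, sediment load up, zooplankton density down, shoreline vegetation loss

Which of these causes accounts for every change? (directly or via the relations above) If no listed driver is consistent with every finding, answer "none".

D

Testing each hypothesis:
(A) pathogen outbreak — does not account for macroinvertebrate diversity down
(B) groundwater intrusion — fails on macroinvertebrate diversity down, dissolved oxygen down (predicts dissolved oxygen up, not dissolved oxygen down)
(C) upstream dam release change — zooplankton density down match; sediment load up match; macroinvertebrate diversity down miss; conductivity down match; dissolved oxygen down match
(D) shoreline development — zooplankton density down match (by conductivity down → zooplankton density down); sediment load up match (by pH up → sediment load up); macroinvertebrate diversity down match; conductivity down match; dissolved oxygen down match
(E) algal bloom die-off — zooplankton density down match; sediment load up match; macroinvertebrate diversity down miss; conductivity down match; dissolved oxygen down miss
Only (D) is consistent with every observation.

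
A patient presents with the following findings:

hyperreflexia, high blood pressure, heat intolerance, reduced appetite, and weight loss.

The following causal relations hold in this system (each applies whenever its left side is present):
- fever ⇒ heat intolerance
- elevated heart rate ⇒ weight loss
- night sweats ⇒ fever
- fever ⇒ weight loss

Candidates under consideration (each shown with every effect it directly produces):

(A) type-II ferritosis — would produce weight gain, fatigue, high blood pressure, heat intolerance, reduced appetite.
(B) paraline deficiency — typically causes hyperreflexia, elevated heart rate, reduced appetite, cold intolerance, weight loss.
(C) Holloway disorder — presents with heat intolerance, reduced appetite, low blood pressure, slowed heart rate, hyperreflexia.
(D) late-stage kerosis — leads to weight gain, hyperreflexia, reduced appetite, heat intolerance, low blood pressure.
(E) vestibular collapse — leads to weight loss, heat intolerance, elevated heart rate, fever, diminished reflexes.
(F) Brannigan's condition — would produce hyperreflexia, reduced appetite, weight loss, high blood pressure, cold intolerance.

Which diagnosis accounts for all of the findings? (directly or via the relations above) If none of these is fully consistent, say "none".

Checking each candidate against the observations:
(A) type-II ferritosis — fails on hyperreflexia, weight loss (predicts weight gain, not weight loss)
(B) paraline deficiency — hyperreflexia ✓; high blood pressure ✗; heat intolerance ✗; reduced appetite ✓; weight loss ✓
(C) Holloway disorder — hyperreflexia ✓; high blood pressure ✗; heat intolerance ✓; reduced appetite ✓; weight loss ✗
(D) late-stage kerosis — fails on high blood pressure, weight loss (predicts low blood pressure, not high blood pressure; predicts weight gain, not weight loss)
(E) vestibular collapse — hyperreflexia ✗; high blood pressure ✗; heat intolerance ✓; reduced appetite ✗; weight loss ✓
(F) Brannigan's condition — hyperreflexia ✓; high blood pressure ✓; heat intolerance ✗; reduced appetite ✓; weight loss ✓
No candidate is consistent with all observations.

none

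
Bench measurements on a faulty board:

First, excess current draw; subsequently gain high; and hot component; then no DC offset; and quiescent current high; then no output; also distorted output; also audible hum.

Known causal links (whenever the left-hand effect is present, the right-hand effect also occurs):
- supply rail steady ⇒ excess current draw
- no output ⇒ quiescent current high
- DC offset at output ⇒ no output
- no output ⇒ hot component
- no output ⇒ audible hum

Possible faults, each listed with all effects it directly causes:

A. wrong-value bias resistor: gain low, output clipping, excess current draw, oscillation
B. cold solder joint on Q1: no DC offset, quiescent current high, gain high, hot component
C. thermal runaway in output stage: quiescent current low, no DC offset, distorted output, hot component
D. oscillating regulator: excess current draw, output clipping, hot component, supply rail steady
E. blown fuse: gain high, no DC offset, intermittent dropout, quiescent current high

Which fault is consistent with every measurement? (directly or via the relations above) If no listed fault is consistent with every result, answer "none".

none

Per-candidate check:
(A) wrong-value bias resistor — fails on gain high, hot component, no DC offset, quiescent current high, no output, distorted output, audible hum (predicts gain low, not gain high)
(B) cold solder joint on Q1 — does not account for excess current draw, no output, distorted output, audible hum
(C) thermal runaway in output stage — excess current draw NO; gain high NO; hot component yes; no DC offset yes; quiescent current high NO; no output NO; distorted output yes; audible hum NO
(D) oscillating regulator — excess current draw yes; gain high NO; hot component yes; no DC offset NO; quiescent current high NO; no output NO; distorted output NO; audible hum NO
(E) blown fuse — does not account for excess current draw, hot component, no output, distorted output, audible hum
Every candidate fails on at least one observation.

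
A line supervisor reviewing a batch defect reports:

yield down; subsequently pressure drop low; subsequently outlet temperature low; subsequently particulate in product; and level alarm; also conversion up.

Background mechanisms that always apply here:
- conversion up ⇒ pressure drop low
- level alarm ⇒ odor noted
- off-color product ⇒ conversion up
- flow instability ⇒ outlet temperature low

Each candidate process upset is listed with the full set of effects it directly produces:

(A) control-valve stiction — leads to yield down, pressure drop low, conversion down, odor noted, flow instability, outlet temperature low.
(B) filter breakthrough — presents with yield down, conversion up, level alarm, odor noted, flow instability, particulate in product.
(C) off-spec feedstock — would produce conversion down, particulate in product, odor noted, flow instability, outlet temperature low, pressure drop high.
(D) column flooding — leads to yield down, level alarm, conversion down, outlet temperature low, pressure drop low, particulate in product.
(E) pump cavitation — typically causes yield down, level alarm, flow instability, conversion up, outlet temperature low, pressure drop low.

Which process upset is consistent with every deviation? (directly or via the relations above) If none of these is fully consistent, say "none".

B

Testing each hypothesis:
(A) control-valve stiction — fails on particulate in product, level alarm, conversion up (predicts conversion down, not conversion up)
(B) filter breakthrough — yield down match; pressure drop low match (through conversion up → pressure drop low); outlet temperature low match (through flow instability → outlet temperature low); particulate in product match; level alarm match; conversion up match
(C) off-spec feedstock — fails on yield down, pressure drop low, level alarm, conversion up (predicts pressure drop high, not pressure drop low; predicts conversion down, not conversion up)
(D) column flooding — fails on conversion up (predicts conversion down, not conversion up)
(E) pump cavitation — yield down match; pressure drop low match; outlet temperature low match; particulate in product miss; level alarm match; conversion up match
Only (B) is consistent with every observation.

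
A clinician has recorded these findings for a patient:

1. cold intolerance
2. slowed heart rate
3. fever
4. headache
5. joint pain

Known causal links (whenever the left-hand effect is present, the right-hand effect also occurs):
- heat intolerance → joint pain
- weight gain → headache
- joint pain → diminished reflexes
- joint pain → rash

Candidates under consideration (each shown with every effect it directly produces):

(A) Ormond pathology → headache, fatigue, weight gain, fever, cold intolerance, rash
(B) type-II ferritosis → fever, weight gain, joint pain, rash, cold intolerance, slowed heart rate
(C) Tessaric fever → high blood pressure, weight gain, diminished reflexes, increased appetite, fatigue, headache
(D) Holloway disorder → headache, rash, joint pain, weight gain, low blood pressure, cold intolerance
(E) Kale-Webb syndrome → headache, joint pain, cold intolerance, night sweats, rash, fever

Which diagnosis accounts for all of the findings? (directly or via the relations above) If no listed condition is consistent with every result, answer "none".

B

For each candidate, compare predicted effects to what was observed:
(A) Ormond pathology — cold intolerance match; slowed heart rate miss; fever match; headache match; joint pain miss
(B) type-II ferritosis — cold intolerance match; slowed heart rate match; fever match; headache match (by weight gain → headache); joint pain match
(C) Tessaric fever — does not account for cold intolerance, slowed heart rate, fever, joint pain
(D) Holloway disorder — cold intolerance match; slowed heart rate miss; fever miss; headache match; joint pain match
(E) Kale-Webb syndrome — does not account for slowed heart rate
Only (B) is consistent with every observation.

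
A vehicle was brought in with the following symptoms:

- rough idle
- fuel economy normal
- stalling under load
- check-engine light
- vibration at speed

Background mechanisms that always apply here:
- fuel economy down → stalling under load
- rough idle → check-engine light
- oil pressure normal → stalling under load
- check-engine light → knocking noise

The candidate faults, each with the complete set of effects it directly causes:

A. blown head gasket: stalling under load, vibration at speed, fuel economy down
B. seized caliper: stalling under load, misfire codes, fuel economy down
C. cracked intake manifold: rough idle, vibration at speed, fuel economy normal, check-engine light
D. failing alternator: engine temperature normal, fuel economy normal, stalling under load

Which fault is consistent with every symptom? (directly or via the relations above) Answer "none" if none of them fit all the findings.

none

Testing each hypothesis:
(A) blown head gasket — rough idle miss; fuel economy normal miss; stalling under load match; check-engine light miss; vibration at speed match
(B) seized caliper — fails on rough idle, fuel economy normal, check-engine light, vibration at speed (predicts fuel economy down, not fuel economy normal)
(C) cracked intake manifold — does not account for stalling under load
(D) failing alternator — does not account for rough idle, check-engine light, vibration at speed
None of the listed candidates fits everything.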